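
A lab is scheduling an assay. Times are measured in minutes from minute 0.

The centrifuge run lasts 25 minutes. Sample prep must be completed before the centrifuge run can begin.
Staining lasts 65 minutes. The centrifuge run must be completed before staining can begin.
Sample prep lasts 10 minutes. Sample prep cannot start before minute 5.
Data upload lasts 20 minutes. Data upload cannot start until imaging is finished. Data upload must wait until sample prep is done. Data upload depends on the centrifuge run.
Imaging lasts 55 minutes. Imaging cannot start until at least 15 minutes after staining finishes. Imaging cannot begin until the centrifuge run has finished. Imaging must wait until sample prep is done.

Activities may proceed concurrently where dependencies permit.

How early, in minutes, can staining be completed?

105

Sample prep cannot begin until its own release at minute 5. It runs from minute 5 to 5 + 10 = minute 15.
After sample prep (finishes minute 15), the centrifuge run can start at minute 15 and finishes at minute 40.
Staining cannot begin until the centrifuge run (finishes minute 40). It runs from minute 40 to 40 + 65 = minute 105.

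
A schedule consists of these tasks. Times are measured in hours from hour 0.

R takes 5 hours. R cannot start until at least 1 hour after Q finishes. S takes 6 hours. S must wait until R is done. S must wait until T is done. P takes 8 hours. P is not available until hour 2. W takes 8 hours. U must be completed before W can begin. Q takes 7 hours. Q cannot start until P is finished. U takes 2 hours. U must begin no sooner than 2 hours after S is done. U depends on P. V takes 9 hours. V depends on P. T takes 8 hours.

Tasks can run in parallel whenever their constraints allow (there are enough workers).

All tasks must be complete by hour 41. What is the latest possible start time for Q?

10

W must finish by hour 41; it takes 8 hours, so it must start by 41 − 8 = hour 33.
Since W (must start by hour 33) depends on it, U must finish by hour 33. Backing off its 2-hour duration gives a latest start of hour 31.
S feeds into U (must start by hour 31, minus 2-hour gap → hour 29); so S must finish by hour 29 and therefore start by hour 23.
Since S (must start by hour 23) depends on it, R must finish by hour 23. Backing off its 5-hour duration gives a latest start of hour 18.
Since R (must start by hour 18, minus 1-hour gap → hour 17) depends on it, Q must finish by hour 17. Backing off its 7-hour duration gives a latest start of hour 10.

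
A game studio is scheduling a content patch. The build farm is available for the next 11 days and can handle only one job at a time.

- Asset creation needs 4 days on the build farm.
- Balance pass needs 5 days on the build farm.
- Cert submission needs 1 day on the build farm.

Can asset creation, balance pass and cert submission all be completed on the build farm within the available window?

Yes

Running back to back, the jobs need 4 + 5 + 1 = 10 days on the build farm.
Since 10 ≤ 11, they fit within the window.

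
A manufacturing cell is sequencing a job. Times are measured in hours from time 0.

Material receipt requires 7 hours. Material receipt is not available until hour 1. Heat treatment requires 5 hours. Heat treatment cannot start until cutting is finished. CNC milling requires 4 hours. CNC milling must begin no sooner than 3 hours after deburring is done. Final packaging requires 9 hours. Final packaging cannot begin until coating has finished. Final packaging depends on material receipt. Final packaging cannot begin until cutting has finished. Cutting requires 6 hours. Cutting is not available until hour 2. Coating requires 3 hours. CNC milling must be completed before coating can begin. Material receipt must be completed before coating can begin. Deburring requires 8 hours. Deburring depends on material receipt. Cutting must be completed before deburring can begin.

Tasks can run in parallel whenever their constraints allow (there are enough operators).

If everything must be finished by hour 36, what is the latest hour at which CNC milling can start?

Final packaging must finish by hour 36; it takes 9 hours, so it must start by 36 − 9 = hour 27.
Since final packaging (must start by hour 27) depends on it, coating must finish by hour 27. Backing off its 3-hour duration gives a latest start of hour 24.
CNC milling feeds into coating (must start by hour 24); so CNC milling must finish by hour 24 and therefore start by hour 20.

20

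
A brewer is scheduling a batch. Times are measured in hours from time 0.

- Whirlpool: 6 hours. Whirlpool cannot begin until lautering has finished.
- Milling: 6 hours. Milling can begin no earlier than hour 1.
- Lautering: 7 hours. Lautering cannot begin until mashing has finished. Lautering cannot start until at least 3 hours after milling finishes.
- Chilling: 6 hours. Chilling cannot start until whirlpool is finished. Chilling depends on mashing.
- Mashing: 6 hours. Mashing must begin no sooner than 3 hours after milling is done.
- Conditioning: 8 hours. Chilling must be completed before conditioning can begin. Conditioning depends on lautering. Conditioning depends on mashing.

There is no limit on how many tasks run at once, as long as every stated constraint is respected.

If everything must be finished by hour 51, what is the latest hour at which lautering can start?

24

Conditioning has no dependents, so it just needs to finish by hour 51. Starting by 51 − 8 = hour 43 achieves that.
Chilling has to be done before conditioning (must start by hour 43). That means finishing by hour 43, i.e. starting by 43 − 6 = hour 37.
Whirlpool has to be done before chilling (must start by hour 37). That means finishing by hour 37, i.e. starting by 37 − 6 = hour 31.
For lautering: whirlpool (must start by hour 31); conditioning (must start by hour 43). The most restrictive is hour 31; with a 7-hour duration, lautering must start by hour 24.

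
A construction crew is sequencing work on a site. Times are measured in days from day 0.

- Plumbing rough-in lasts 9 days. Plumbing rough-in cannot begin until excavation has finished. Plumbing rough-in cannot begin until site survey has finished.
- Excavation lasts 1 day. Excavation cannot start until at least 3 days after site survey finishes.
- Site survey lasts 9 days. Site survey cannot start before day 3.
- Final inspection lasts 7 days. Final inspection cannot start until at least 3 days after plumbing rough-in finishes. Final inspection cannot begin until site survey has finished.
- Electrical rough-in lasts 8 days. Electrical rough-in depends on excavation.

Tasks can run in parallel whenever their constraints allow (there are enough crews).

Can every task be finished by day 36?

Site survey waits on its own release at day 3, so it starts at day 3 and finishes at 3 + 9 = day 12.
Excavation waits on site survey (finishes day 12, plus 3-day gap → day 15), so it starts at day 15 and finishes at 15 + 1 = day 16.
Electrical rough-in cannot begin until excavation (finishes day 16). It runs from day 16 to 16 + 8 = day 24.
Plumbing rough-in has to wait for excavation (finishes day 16); site survey (finishes day 12). The latest of these is day 16, so plumbing rough-in runs day 16 to 16 + 9 = day 25.
Final inspection needs all of plumbing rough-in (finishes day 25, plus 3-day gap → day 28); site survey (finishes day 12). That puts its earliest start at day 28; it finishes at 28 + 7 = day 35.
Every task is finished by day 35, which is no later than the deadline of 36, so the schedule is feasible.

Yes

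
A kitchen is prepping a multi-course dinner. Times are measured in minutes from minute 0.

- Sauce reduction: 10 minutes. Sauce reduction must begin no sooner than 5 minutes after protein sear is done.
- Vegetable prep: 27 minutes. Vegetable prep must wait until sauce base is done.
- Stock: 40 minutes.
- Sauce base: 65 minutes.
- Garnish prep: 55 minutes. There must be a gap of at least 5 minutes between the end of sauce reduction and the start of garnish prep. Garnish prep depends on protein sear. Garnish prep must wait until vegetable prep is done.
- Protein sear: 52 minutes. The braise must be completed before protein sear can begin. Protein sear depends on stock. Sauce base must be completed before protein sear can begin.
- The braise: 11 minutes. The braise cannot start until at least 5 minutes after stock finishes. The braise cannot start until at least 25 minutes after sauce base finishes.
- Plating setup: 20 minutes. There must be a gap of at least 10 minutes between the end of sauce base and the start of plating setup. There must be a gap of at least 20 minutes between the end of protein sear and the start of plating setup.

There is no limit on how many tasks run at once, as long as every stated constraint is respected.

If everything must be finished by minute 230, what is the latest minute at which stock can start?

Garnish prep has no dependents, so it just needs to finish by minute 230. Starting by 230 − 55 = minute 175 achieves that.
Sauce reduction must finish before garnish prep (must start by minute 175, minus 5-minute gap → minute 170). With a 10-minute duration, sauce reduction must start by 170 − 10 = minute 160.
Plating setup has no dependents, so it just needs to finish by minute 230. Starting by 230 − 20 = minute 210 achieves that.
Protein sear must finish in time for sauce reduction (must start by minute 160, minus 5-minute gap → minute 155); plating setup (must start by minute 210, minus 20-minute gap → minute 190); garnish prep (must start by minute 175). The tightest is minute 155, so protein sear must start by 155 − 52 = minute 103.
Since protein sear (must start by minute 103) depends on it, the braise must finish by minute 103. Backing off its 11-minute duration gives a latest start of minute 92.
Stock feeds the braise (must start by minute 92, minus 5-minute gap → minute 87); protein sear (must start by minute 103). Taking the minimum, stock must finish by minute 87 and start by 87 − 40 = minute 47.

47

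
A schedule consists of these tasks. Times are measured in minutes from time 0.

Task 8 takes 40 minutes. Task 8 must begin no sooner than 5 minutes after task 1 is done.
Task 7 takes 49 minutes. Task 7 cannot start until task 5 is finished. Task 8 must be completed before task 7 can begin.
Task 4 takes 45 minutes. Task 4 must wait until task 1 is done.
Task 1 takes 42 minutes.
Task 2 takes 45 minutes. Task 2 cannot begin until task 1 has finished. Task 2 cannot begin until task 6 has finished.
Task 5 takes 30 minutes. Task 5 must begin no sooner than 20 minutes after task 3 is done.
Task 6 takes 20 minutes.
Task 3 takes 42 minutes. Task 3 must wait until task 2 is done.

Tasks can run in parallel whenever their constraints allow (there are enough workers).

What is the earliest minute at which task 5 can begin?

149

Task 6 can start immediately at minute 0; it finishes at minute 20.
Task 1 can start immediately at minute 0; it finishes at minute 42.
Task 2 has to wait for task 1 (finishes minute 42); task 6 (finishes minute 20). The latest of these is minute 42, so task 2 runs minute 42 to 42 + 45 = minute 87.
Task 3 cannot begin until task 2 (finishes minute 87). It runs from minute 87 to 87 + 42 = minute 129.
Task 5 waits on task 3 (finishes minute 129, plus 20-minute gap → minute 149), so the earliest it can start is minute 149.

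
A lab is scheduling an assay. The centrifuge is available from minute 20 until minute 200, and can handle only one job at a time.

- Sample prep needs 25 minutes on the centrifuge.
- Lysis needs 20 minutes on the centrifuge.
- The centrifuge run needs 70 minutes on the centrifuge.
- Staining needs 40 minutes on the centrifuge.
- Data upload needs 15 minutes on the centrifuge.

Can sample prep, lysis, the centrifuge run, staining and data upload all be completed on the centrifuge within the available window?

The centrifuge window is 200 − 20 = 180 minutes.
Running back to back, the jobs need 25 + 20 + 70 + 40 + 15 = 170 minutes on the centrifuge.
Since 170 ≤ 180, they fit within the window.

Yes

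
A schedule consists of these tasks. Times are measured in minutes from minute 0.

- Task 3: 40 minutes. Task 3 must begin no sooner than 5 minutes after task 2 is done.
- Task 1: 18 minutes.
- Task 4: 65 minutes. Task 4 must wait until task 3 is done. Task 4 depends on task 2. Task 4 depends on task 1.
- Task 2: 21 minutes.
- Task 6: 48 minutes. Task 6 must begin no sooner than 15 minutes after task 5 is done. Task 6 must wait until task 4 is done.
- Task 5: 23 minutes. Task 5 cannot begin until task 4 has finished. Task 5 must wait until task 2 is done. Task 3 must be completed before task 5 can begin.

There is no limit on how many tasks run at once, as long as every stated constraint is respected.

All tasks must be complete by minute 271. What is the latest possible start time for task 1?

102

Nothing follows task 6; the deadline of minute 271 is its only limit. It must start by 271 − 48 = minute 223.
Task 5 has to be done before task 6 (must start by minute 223, minus 15-minute gap → minute 208). That means finishing by minute 208, i.e. starting by 208 − 23 = minute 185.
For task 4: task 5 (must start by minute 185); task 6 (must start by minute 223). The most restrictive is minute 185; with a 65-minute duration, task 4 must start by minute 120.
Since task 4 (must start by minute 120) depends on it, task 1 must finish by minute 120. Backing off its 18-minute duration gives a latest start of minute 102.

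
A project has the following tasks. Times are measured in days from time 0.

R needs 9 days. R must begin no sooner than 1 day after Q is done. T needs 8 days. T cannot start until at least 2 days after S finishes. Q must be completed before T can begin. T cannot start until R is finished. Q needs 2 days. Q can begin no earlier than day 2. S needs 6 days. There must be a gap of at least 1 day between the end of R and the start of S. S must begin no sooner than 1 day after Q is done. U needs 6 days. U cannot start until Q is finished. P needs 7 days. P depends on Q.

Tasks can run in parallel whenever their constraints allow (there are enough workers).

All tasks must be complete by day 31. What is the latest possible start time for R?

5

To finish by day 31, T (duration 8) must start no later than day 23.
S must finish before T (must start by day 23, minus 2-day gap → day 21). With a 6-day duration, S must start by 21 − 6 = day 15.
R feeds S (must start by day 15, minus 1-day gap → day 14); T (must start by day 23). Taking the minimum, R must finish by day 14 and start by 14 − 9 = day 5.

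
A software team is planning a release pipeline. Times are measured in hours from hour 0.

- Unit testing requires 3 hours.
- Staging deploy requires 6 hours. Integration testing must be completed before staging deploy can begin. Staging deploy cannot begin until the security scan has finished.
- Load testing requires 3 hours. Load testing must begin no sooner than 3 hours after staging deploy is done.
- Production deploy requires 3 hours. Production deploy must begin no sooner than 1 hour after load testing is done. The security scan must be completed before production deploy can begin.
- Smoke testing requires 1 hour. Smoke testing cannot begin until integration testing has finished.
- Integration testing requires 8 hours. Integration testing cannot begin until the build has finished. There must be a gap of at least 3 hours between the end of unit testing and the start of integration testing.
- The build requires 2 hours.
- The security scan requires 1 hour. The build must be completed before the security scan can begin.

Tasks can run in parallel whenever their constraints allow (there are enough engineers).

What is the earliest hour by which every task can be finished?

30

Unit testing has no prerequisites, so it starts at hour 0 and finishes at hour 3.
The build can start immediately at hour 0; it finishes at hour 2.
After the build (finishes hour 2), the security scan can start at hour 2 and finishes at hour 3.
Integration testing needs all of the build (finishes hour 2); unit testing (finishes hour 3, plus 3-hour gap → hour 6). That puts its earliest start at hour 6; it finishes at 6 + 8 = hour 14.
Smoke testing cannot begin until integration testing (finishes hour 14). It runs from hour 14 to 14 + 1 = hour 15.
Staging deploy cannot start until integration testing (finishes hour 14); the security scan (finishes hour 3). The controlling bound is hour 14, so staging deploy finishes at 14 + 6 = hour 20.
Load testing cannot begin until staging deploy (finishes hour 20, plus 3-hour gap → hour 23). It runs from hour 23 to 23 + 3 = hour 26.
Production deploy needs all of load testing (finishes hour 26, plus 1-hour gap → hour 27); the security scan (finishes hour 3). That puts its earliest start at hour 27; it finishes at 27 + 3 = hour 30.
All tasks are finished once the last one completes. Finish times: The build at 2, Unit testing at 3, Integration testing at 14, The security scan at 3, Staging deploy at 20, Smoke testing at 15, Load testing at 26, Production deploy at 30. The latest is hour 30.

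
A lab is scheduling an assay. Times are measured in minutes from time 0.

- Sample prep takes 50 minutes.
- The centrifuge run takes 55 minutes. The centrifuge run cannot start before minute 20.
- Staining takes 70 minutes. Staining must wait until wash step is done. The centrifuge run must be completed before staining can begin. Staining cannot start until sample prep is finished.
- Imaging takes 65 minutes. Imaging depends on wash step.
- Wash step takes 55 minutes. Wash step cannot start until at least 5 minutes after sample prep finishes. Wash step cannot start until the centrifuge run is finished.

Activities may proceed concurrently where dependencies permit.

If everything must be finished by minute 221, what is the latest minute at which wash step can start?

96

Nothing follows staining; the deadline of minute 221 is its only limit. It must start by 221 − 70 = minute 151.
Nothing follows imaging; the deadline of minute 221 is its only limit. It must start by 221 − 65 = minute 156.
Wash step feeds staining (must start by minute 151); imaging (must start by minute 156). Taking the minimum, wash step must finish by minute 151 and start by 151 − 55 = minute 96.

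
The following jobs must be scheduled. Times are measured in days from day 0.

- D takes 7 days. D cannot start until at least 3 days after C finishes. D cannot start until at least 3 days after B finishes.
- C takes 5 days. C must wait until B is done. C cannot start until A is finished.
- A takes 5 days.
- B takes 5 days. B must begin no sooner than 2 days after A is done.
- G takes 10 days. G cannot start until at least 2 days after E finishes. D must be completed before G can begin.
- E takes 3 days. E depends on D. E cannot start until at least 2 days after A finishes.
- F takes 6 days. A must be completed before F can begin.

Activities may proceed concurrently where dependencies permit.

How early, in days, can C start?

Nothing blocks A, so it runs from day 0 to day 5.
B cannot begin until A (finishes day 5, plus 2-day gap → day 7). It runs from day 7 to 7 + 5 = day 12.
C waits on B (finishes day 12); A (finishes day 5). The latest of these is day 12, which is the earliest C can start.

12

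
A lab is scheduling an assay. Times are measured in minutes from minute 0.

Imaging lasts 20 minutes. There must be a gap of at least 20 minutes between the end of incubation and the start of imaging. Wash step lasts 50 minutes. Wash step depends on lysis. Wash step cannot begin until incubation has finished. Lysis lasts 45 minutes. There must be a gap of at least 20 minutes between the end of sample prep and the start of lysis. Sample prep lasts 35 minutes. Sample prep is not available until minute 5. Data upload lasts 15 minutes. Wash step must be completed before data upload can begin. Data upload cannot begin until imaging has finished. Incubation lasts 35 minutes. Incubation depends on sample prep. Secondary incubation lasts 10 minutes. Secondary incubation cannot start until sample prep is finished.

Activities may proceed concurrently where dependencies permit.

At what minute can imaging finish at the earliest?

115

Sample prep cannot begin until its own release at minute 5. It runs from minute 5 to 5 + 35 = minute 40.
After sample prep (finishes minute 40), incubation can start at minute 40 and finishes at minute 75.
Imaging waits on incubation (finishes minute 75, plus 20-minute gap → minute 95), so it starts at minute 95 and finishes at 95 + 20 = minute 115.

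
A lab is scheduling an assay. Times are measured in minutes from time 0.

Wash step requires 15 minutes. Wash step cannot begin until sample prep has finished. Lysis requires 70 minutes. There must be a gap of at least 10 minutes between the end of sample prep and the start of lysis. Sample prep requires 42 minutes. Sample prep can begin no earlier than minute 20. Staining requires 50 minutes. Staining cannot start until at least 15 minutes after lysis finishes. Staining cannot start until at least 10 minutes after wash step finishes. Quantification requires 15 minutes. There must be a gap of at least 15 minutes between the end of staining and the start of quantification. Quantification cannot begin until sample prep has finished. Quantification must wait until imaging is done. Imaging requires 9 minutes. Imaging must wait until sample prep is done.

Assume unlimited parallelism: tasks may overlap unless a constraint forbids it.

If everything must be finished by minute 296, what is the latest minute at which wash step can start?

191

Nothing follows quantification; the deadline of minute 296 is its only limit. It must start by 296 − 15 = minute 281.
Staining must finish before quantification (must start by minute 281, minus 15-minute gap → minute 266). With a 50-minute duration, staining must start by 266 − 50 = minute 216.
Wash step must finish before staining (must start by minute 216, minus 10-minute gap → minute 206). With a 15-minute duration, wash step must start by 206 − 15 = minute 191.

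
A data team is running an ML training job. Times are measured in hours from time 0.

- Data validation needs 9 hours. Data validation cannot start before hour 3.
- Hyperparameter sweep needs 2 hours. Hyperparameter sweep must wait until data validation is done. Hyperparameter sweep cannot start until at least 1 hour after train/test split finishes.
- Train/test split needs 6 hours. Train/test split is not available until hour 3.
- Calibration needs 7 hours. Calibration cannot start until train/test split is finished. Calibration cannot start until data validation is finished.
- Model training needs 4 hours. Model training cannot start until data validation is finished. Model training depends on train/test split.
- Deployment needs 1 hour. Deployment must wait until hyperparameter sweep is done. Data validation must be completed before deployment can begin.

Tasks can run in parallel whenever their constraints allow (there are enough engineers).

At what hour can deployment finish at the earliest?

After its own release at hour 3, train/test split can start at hour 3 and finishes at hour 9.
Data validation waits on its own release at hour 3, so it starts at hour 3 and finishes at 3 + 9 = hour 12.
For hyperparameter sweep: data validation (finishes hour 12); train/test split (finishes hour 9, plus 1-hour gap → hour 10). Taking the maximum gives a start of hour 12, and it finishes at 12 + 2 = hour 14.
Deployment needs all of hyperparameter sweep (finishes hour 14); data validation (finishes hour 12). That puts its earliest start at hour 14; it finishes at 14 + 1 = hour 15.

15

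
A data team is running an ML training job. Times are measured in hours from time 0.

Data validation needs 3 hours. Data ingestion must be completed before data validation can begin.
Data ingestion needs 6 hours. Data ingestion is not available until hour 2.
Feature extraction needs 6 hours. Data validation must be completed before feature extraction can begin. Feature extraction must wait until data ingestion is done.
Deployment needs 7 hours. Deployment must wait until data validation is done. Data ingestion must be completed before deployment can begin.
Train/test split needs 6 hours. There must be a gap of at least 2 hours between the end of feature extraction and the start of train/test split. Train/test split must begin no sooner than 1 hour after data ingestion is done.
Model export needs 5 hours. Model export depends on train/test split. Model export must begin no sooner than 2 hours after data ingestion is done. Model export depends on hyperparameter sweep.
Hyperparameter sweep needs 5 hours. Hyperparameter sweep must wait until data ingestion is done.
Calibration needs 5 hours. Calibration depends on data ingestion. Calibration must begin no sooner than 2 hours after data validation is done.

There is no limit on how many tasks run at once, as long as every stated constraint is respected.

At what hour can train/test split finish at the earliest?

Data ingestion waits on its own release at hour 2, so it starts at hour 2 and finishes at 2 + 6 = hour 8.
After data ingestion (finishes hour 8), data validation can start at hour 8 and finishes at hour 11.
Feature extraction cannot start until data validation (finishes hour 11); data ingestion (finishes hour 8). The controlling bound is hour 11, so feature extraction finishes at 11 + 6 = hour 17.
For train/test split: feature extraction (finishes hour 17, plus 2-hour gap → hour 19); data ingestion (finishes hour 8, plus 1-hour gap → hour 9). Taking the maximum gives a start of hour 19, and it finishes at 19 + 6 = hour 25.

25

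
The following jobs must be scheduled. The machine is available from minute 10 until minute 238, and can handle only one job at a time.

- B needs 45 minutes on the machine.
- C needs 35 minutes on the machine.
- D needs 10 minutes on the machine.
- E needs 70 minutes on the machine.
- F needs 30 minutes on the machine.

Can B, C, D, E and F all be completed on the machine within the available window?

The machine window is 238 − 10 = 228 minutes.
Running back to back, the jobs need 45 + 35 + 10 + 70 + 30 = 190 minutes on the machine.
Since 190 ≤ 228, they fit within the window.

Yes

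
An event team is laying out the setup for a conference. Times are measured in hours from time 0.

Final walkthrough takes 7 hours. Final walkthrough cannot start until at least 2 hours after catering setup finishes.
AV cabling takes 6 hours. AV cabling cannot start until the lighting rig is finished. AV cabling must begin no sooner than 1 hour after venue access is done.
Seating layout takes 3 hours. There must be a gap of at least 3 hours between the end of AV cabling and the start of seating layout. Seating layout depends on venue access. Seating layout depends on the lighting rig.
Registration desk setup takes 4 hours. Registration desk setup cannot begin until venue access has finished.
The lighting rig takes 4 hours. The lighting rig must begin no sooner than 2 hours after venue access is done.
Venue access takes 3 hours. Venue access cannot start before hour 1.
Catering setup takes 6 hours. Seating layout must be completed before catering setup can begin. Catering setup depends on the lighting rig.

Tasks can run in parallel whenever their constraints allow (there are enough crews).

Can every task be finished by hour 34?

No

Venue access waits on its own release at hour 1, so it starts at hour 1 and finishes at 1 + 3 = hour 4.
After venue access (finishes hour 4), registration desk setup can start at hour 4 and finishes at hour 8.
The lighting rig waits on venue access (finishes hour 4, plus 2-hour gap → hour 6), so it starts at hour 6 and finishes at 6 + 4 = hour 10.
AV cabling has to wait for the lighting rig (finishes hour 10); venue access (finishes hour 4, plus 1-hour gap → hour 5). The latest of these is hour 10, so AV cabling runs hour 10 to 10 + 6 = hour 16.
Seating layout has to wait for AV cabling (finishes hour 16, plus 3-hour gap → hour 19); venue access (finishes hour 4); the lighting rig (finishes hour 10). The latest of these is hour 19, so seating layout runs hour 19 to 19 + 3 = hour 22.
For catering setup: seating layout (finishes hour 22); the lighting rig (finishes hour 10). Taking the maximum gives a start of hour 22, and it finishes at 22 + 6 = hour 28.
Final walkthrough cannot begin until catering setup (finishes hour 28, plus 2-hour gap → hour 30). It runs from hour 30 to 30 + 7 = hour 37.
The earliest everything can be done is hour 37, which is after the deadline of 34, so it is not possible.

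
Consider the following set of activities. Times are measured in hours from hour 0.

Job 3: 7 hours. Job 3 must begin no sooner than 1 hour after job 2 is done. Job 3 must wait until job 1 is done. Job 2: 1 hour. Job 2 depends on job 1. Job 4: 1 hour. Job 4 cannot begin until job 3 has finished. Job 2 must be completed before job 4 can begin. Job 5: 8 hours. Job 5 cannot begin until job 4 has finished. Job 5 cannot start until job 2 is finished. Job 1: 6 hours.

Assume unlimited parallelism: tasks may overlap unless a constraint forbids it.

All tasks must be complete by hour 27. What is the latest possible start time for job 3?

Job 5 has no dependents, so it just needs to finish by hour 27. Starting by 27 − 8 = hour 19 achieves that.
Job 4 feeds into job 5 (must start by hour 19); so job 4 must finish by hour 19 and therefore start by hour 18.
Job 3 must finish before job 4 (must start by hour 18). With a 7-hour duration, job 3 must start by 18 − 7 = hour 11.

11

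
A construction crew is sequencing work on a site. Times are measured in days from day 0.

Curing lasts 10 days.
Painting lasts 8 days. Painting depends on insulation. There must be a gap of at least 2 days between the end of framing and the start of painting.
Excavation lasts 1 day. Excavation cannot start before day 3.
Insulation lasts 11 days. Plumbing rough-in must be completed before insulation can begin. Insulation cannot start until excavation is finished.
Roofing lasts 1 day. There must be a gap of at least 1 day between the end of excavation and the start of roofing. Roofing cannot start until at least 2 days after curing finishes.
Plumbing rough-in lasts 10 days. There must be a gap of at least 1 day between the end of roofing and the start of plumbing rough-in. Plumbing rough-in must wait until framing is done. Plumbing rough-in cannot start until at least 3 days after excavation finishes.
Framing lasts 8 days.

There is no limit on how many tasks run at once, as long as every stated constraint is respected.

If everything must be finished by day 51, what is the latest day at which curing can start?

Painting must finish by day 51; it takes 8 days, so it must start by 51 − 8 = day 43.
Insulation feeds into painting (must start by day 43); so insulation must finish by day 43 and therefore start by day 32.
Plumbing rough-in has to be done before insulation (must start by day 32). That means finishing by day 32, i.e. starting by 32 − 10 = day 22.
Roofing feeds into plumbing rough-in (must start by day 22, minus 1-day gap → day 21); so roofing must finish by day 21 and therefore start by day 20.
Since roofing (must start by day 20, minus 2-day gap → day 18) depends on it, curing must finish by day 18. Backing off its 10-day duration gives a latest start of day 8.

8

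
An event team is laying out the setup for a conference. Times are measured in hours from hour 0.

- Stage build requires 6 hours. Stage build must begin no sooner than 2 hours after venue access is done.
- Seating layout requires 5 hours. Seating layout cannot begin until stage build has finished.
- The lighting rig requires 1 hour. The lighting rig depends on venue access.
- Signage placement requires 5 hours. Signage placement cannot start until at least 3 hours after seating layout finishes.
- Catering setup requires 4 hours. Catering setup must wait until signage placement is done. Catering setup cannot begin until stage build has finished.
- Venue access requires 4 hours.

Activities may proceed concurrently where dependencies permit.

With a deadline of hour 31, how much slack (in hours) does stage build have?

Venue access can start immediately at hour 0; it finishes at hour 4.
After venue access (finishes hour 4, plus 2-hour gap → hour 6), stage build can start at hour 6 and finishes at hour 12.

Working backward from the deadline:
To finish by hour 31, catering setup (duration 4) must start no later than hour 27.
Signage placement must finish before catering setup (must start by hour 27). With a 5-hour duration, signage placement must start by 27 − 5 = hour 22.
Since signage placement (must start by hour 22, minus 3-hour gap → hour 19) depends on it, seating layout must finish by hour 19. Backing off its 5-hour duration gives a latest start of hour 14.
For stage build: seating layout (must start by hour 14); catering setup (must start by hour 27). The most restrictive is hour 14; with a 6-hour duration, stage build must start by hour 8.
So stage build can start as early as hour 6 and as late as hour 8, giving 8 − 6 = 2 hours of slack.

2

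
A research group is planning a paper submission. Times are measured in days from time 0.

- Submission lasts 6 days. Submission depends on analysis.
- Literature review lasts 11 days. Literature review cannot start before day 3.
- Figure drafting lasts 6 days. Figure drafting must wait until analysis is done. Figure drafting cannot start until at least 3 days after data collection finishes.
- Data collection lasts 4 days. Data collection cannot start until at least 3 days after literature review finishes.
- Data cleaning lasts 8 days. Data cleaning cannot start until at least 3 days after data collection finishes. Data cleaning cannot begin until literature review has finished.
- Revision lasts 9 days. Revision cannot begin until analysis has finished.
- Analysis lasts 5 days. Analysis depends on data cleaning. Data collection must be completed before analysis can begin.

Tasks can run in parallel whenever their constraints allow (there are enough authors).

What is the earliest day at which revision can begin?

37

Literature review cannot begin until its own release at day 3. It runs from day 3 to 3 + 11 = day 14.
Data collection cannot begin until literature review (finishes day 14, plus 3-day gap → day 17). It runs from day 17 to 17 + 4 = day 21.
For data cleaning: data collection (finishes day 21, plus 3-day gap → day 24); literature review (finishes day 14). Taking the maximum gives a start of day 24, and it finishes at 24 + 8 = day 32.
Analysis has to wait for data cleaning (finishes day 32); data collection (finishes day 21). The latest of these is day 32, so analysis runs day 32 to 32 + 5 = day 37.
Revision waits on analysis (finishes day 37), so the earliest it can start is day 37.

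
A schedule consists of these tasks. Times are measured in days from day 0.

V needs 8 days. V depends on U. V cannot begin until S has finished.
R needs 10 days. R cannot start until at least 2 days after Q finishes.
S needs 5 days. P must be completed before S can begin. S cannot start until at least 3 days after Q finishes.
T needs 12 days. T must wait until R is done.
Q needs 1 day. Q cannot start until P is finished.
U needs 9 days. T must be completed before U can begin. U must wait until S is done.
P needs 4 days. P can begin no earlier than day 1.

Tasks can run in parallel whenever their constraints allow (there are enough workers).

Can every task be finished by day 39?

After its own release at day 1, P can start at day 1 and finishes at day 5.
Q waits on P (finishes day 5), so it starts at day 5 and finishes at 5 + 1 = day 6.
S needs all of P (finishes day 5); Q (finishes day 6, plus 3-day gap → day 9). That puts its earliest start at day 9; it finishes at 9 + 5 = day 14.
After Q (finishes day 6, plus 2-day gap → day 8), R can start at day 8 and finishes at day 18.
T cannot begin until R (finishes day 18). It runs from day 18 to 18 + 12 = day 30.
U needs all of T (finishes day 30); S (finishes day 14). That puts its earliest start at day 30; it finishes at 30 + 9 = day 39.
V has to wait for U (finishes day 39); S (finishes day 14). The latest of these is day 39, so V runs day 39 to 39 + 8 = day 47.
The earliest everything can be done is day 47, which is after the deadline of 39, so it is not possible.

No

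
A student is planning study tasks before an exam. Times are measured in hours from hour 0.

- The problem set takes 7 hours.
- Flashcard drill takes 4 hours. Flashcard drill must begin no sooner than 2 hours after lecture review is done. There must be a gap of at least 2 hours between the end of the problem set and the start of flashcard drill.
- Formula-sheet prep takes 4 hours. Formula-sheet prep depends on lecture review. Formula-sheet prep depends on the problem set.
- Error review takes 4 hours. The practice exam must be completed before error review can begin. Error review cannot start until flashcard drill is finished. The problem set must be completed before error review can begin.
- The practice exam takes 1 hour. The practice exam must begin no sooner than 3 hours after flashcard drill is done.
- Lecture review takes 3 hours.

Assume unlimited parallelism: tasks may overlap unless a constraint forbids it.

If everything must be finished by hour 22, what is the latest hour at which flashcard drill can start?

Error review must finish by hour 22; it takes 4 hours, so it must start by 22 − 4 = hour 18.
The practice exam has to be done before error review (must start by hour 18). That means finishing by hour 18, i.e. starting by 18 − 1 = hour 17.
Flashcard drill feeds the practice exam (must start by hour 17, minus 3-hour gap → hour 14); error review (must start by hour 18). Taking the minimum, flashcard drill must finish by hour 14 and start by 14 − 4 = hour 10.

10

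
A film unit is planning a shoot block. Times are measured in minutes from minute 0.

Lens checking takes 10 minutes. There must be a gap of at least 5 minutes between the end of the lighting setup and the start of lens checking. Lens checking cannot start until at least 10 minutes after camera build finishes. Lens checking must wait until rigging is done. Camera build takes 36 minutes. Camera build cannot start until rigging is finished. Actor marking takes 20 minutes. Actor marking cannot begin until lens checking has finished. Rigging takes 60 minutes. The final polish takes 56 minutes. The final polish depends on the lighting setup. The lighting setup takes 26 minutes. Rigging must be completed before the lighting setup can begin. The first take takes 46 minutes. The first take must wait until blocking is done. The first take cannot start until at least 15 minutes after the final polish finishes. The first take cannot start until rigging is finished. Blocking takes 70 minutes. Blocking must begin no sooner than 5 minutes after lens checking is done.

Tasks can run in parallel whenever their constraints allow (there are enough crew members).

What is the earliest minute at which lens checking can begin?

Rigging has no prerequisites, so it starts at minute 0 and finishes at minute 60.
Camera build waits on rigging (finishes minute 60), so it starts at minute 60 and finishes at 60 + 36 = minute 96.
After rigging (finishes minute 60), the lighting setup can start at minute 60 and finishes at minute 86.
Lens checking waits on the lighting setup (finishes minute 86, plus 5-minute gap → minute 91); camera build (finishes minute 96, plus 10-minute gap → minute 106); rigging (finishes minute 60). The latest of these is minute 106, which is the earliest lens checking can start.

106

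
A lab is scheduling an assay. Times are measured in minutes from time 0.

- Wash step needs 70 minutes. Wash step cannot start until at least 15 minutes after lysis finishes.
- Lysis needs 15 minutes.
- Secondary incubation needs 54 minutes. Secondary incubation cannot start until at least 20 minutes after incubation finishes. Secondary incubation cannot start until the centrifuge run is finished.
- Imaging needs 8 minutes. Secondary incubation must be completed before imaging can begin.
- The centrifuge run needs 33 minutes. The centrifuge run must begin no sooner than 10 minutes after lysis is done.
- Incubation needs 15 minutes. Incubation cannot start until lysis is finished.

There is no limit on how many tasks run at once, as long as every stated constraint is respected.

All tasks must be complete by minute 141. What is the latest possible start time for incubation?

To finish by minute 141, imaging (duration 8) must start no later than minute 133.
Secondary incubation must finish before imaging (must start by minute 133). With a 54-minute duration, secondary incubation must start by 133 − 54 = minute 79.
Since secondary incubation (must start by minute 79, minus 20-minute gap → minute 59) depends on it, incubation must finish by minute 59. Backing off its 15-minute duration gives a latest start of minute 44.

44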